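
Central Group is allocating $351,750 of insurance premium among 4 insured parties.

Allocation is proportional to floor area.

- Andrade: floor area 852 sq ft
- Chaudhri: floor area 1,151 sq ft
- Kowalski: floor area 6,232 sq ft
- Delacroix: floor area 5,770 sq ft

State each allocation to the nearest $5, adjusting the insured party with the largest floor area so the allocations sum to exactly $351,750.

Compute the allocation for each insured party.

Andrade: $21,400 · Chaudhri: $28,910 · Kowalski: $156,520 · Delacroix: $144,920

Sum of floor area: 14,005.
Pro-rata amounts: Andrade 852/14,005 × $351,750 = 21,398.86; Chaudhri 1,151/14,005 × $351,750 = 28,908.55; Kowalski 6,232/14,005 × $351,750 = 156,523.10; Delacroix 5,770/14,005 × $351,750 = 144,919.49.
After rounding ($5): Andrade $21,400; Chaudhri $28,910; Kowalski $156,525; Delacroix $144,920. Sum = $351,755.
Difference $351,750 − $351,755 = −$5 applied to largest floor area (Kowalski): Kowalski becomes $156,520.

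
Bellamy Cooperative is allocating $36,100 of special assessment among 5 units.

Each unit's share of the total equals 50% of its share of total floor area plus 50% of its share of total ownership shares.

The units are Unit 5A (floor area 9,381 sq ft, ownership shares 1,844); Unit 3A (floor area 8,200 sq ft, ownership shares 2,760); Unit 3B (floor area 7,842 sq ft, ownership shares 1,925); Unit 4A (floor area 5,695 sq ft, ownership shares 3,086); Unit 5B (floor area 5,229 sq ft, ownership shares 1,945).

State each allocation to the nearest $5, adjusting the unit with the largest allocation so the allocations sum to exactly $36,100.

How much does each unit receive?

Unit 5A: $7,540 · Unit 3A: $8,380 · Unit 3B: $6,900 · Unit 4A: $7,645 · Unit 5B: $5,635

Totals — floor area 36,347, ownership shares 11,560.
Composite weights (50% floor area + 50% ownership shares): Unit 5A 0.2088; Unit 3A 0.2322; Unit 3B 0.1911; Unit 4A 0.2118; Unit 5B 0.1561.
Pro-rata amounts: Unit 5A 7,537.88; Unit 3A 8,381.65; Unit 3B 6,900.09; Unit 4A 7,646.69; Unit 5B 5,633.69.
After rounding ($5): Unit 5A $7,540; Unit 3A $8,380; Unit 3B $6,900; Unit 4A $7,645; Unit 5B $5,635. Sum = $36,100.
Sum already equals the total — no adjustment.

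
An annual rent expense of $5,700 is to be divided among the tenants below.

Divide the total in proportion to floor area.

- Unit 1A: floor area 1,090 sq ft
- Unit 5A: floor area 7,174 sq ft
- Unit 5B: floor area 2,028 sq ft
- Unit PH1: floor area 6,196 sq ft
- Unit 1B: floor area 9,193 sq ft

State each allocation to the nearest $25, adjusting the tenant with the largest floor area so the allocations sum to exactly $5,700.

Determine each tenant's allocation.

Sum of floor area: 25,681.
Pro-rata amounts: Unit 1A 1,090/25,681 × $5,700 = 241.93; Unit 5A 7,174/25,681 × $5,700 = 1,592.30; Unit 5B 2,028/25,681 × $5,700 = 450.12; Unit PH1 6,196/25,681 × $5,700 = 1,375.23; Unit 1B 9,193/25,681 × $5,700 = 2,040.42.
After rounding ($25): Unit 1A $250; Unit 5A $1,600; Unit 5B $450; Unit PH1 $1,375; Unit 1B $2,050. Sum = $5,725.
Difference $5,700 − $5,725 = −$25 applied to largest floor area (Unit 1B): Unit 1B becomes $2,025.

Unit 1A: $250 | Unit 5A: $1,600 | Unit 5B: $450 | Unit PH1: $1,375 | Unit 1B: $2,025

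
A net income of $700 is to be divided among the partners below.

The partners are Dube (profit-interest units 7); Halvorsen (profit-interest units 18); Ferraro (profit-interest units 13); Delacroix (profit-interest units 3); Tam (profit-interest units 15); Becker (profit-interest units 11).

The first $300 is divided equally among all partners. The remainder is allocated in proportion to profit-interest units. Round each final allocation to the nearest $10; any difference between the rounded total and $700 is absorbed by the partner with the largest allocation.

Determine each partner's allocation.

Dube: $90; Halvorsen: $150; Ferraro: $130; Delacroix: $70; Tam: $140; Becker: $120

Equal tier: $300 ÷ 6 = $50 apiece.
Remainder $400 by profit-interest units (total 67): Dube 41.79 → $40; Halvorsen 107.46 → $110; Ferraro 77.61 → $80; Delacroix 17.91 → $20; Tam 89.55 → $90; Becker 65.67 → $70.
Rounding difference −$10 on remainder applied to Halvorsen.
Totals: Dube $50 + $40 = $90; Halvorsen $50 + $100 = $150; Ferraro $50 + $80 = $130; Delacroix $50 + $20 = $70; Tam $50 + $90 = $140; Becker $50 + $70 = $120.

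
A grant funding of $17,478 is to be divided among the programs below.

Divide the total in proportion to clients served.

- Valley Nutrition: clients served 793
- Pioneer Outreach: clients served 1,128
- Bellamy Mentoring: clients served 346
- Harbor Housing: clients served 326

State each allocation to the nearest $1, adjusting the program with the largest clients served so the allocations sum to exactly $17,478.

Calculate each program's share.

Total clients served = 2,593.
Pro-rata amounts: Valley Nutrition 793/2,593 × $17,478 = 5,345.18; Pioneer Outreach 1,128/2,593 × $17,478 = 7,603.23; Bellamy Mentoring 346/2,593 × $17,478 = 2,332.20; Harbor Housing 326/2,593 × $17,478 = 2,197.39.
Rounded to nearest $1: Valley Nutrition $5,345; Pioneer Outreach $7,603; Bellamy Mentoring $2,332; Harbor Housing $2,197. Sum = $17,477.
Difference $17,478 − $17,477 = +$1 applied to largest clients served (Pioneer Outreach): Pioneer Outreach becomes $7,604.

Valley Nutrition: $5,345; Pioneer Outreach: $7,604; Bellamy Mentoring: $2,332; Harbor Housing: $2,197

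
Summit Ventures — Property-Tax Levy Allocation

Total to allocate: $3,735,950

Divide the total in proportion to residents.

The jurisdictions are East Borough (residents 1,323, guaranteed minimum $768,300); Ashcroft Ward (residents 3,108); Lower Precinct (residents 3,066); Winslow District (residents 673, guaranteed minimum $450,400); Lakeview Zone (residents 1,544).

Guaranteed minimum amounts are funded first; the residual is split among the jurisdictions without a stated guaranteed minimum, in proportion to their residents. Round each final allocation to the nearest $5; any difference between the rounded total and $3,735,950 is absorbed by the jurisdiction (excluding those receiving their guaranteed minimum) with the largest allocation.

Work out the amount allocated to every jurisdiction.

Fund the minimums — East Borough $768,300; Winslow District $450,400. Balance $2,517,250.
Balance split over remaining residents 7,718: Ashcroft Ward 1,013,683.99 → $1,013,685; Lower Precinct 999,985.55 → $999,985; Lakeview Zone 503,580.46 → $503,580.

East Borough: $768,300 · Ashcroft Ward: $1,013,685 · Lower Precinct: $999,985 · Winslow District: $450,400 · Lakeview Zone: $503,580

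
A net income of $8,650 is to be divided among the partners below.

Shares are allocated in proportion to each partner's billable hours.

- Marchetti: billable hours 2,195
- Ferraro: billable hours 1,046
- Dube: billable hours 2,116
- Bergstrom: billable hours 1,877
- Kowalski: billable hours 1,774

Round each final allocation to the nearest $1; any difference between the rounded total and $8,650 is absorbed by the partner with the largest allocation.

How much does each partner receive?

Marchetti: $2,109 | Ferraro: $1,004 | Dube: $2,032 | Bergstrom: $1,802 | Kowalski: $1,703

Sum of billable hours: 9,008.
Pro-rata amounts: Marchetti 2,195/9,008 × $8,650 = 2,107.77; Ferraro 1,046/9,008 × $8,650 = 1,004.43; Dube 2,116/9,008 × $8,650 = 2,031.90; Bergstrom 1,877/9,008 × $8,650 = 1,802.40; Kowalski 1,774/9,008 × $8,650 = 1,703.497.
Rounded to nearest $1: Marchetti $2,108; Ferraro $1,004; Dube $2,032; Bergstrom $1,802; Kowalski $1,703. Sum = $8,649.
Difference $8,650 − $8,649 = +$1 applied to largest allocation (Marchetti): Marchetti becomes $2,109.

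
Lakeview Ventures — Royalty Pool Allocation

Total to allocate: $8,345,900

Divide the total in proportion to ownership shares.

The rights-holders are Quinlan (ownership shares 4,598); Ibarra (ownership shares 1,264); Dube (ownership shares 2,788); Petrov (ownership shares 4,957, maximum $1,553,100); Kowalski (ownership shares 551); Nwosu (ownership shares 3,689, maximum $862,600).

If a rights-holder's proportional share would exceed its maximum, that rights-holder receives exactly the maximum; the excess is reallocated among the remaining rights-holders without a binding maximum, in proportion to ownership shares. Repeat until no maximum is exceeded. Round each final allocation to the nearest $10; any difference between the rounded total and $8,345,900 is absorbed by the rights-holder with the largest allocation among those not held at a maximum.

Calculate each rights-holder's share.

Quinlan: $2,963,490 | Ibarra: $814,670 | Dube: $1,796,910 | Petrov: $1,553,100 | Kowalski: $355,130 | Nwosu: $862,600

Sum of ownership shares: 17,847.
Proportional shares (ignoring caps): Quinlan 2,150,190.41; Ibarra 591,091.93; Dube 1,303,769.22; Petrov 2,318,071.74; Kowalski 257,667.45; Nwosu 1,725,109.27.
Held at cap: Petrov ($1,553,100), Nwosu ($862,600); balance $5,930,200 reallocated over remaining ownership shares 9,201.
Redistributed shares: Quinlan 2,963,488.71 → $2,963,490; Ibarra 814,669.36 → $814,670; Dube 1,796,913.12 → $1,796,910; Kowalski 355,128.81 → $355,130.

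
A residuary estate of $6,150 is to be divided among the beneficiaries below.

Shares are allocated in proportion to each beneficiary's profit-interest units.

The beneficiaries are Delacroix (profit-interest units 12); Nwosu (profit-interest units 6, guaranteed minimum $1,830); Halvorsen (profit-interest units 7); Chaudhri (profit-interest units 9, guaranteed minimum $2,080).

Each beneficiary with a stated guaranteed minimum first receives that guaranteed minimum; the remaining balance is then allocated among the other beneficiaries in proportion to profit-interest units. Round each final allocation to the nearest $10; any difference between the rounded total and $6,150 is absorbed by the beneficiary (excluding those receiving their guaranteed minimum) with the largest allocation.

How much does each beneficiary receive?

Delacroix: $1,410; Nwosu: $1,830; Halvorsen: $830; Chaudhri: $2,080

Fund the minimums — Nwosu $1,830; Chaudhri $2,080. Residual $2,240.
Residual split over remaining profit-interest units 19: Delacroix 1,414.74 → $1,410; Halvorsen 825.26 → $830.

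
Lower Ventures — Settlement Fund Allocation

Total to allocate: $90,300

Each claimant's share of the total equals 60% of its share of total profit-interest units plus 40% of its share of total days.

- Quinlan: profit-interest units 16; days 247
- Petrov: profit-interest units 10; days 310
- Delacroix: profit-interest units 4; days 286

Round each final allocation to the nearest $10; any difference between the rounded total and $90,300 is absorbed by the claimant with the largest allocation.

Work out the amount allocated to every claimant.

Quinlan: $39,480; Petrov: $31,340; Delacroix: $19,480

Totals — profit-interest units 30, days 843.
Blended shares (60% profit-interest units + 40% days): Quinlan 0.4372; Petrov 0.3471; Delacroix 0.2157.
Pro-rata amounts: Quinlan 39,479.20; Petrov 31,342.56; Delacroix 19,478.23.
Rounded to nearest $10: Quinlan $39,480; Petrov $31,340; Delacroix $19,480. Sum = $90,300.
Sum already equals the total — no adjustment.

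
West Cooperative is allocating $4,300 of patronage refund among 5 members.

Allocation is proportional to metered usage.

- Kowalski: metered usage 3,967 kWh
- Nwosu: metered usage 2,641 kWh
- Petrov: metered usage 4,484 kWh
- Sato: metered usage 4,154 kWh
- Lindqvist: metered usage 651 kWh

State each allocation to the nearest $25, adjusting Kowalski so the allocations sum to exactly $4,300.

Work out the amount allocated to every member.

Total metered usage = 15,897.
Proportional shares: Kowalski 3,967/15,897 × $4,300 = 1,073.04; Nwosu 2,641/15,897 × $4,300 = 714.37; Petrov 4,484/15,897 × $4,300 = 1,212.88; Sato 4,154/15,897 × $4,300 = 1,123.62; Lindqvist 651/15,897 × $4,300 = 176.09.
At nearest $25: Kowalski $1,075; Nwosu $725; Petrov $1,225; Sato $1,125; Lindqvist $175. Sum = $4,325.
Difference $4,300 − $4,325 = −$25 applied to Kowalski: Kowalski becomes $1,050.

Kowalski: $1,050; Nwosu: $725; Petrov: $1,225; Sato: $1,125; Lindqvist: $175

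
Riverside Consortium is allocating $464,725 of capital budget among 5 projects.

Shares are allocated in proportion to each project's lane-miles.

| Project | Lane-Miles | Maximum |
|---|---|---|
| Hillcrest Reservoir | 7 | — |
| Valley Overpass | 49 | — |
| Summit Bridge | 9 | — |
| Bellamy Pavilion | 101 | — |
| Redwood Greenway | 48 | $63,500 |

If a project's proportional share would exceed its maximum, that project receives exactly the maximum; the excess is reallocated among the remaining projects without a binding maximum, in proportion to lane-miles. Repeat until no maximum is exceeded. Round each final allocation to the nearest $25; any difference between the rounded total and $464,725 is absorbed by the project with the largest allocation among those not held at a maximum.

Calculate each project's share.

Lane-miles total: 214.
Proportional shares (ignoring caps): Hillcrest Reservoir 15,201.29; Valley Overpass 106,409.00; Summit Bridge 19,544.51; Bellamy Pavilion 219,332.83; Redwood Greenway 104,237.38.
Cap binds for Redwood Greenway ($63,500); residual $401,225 reallocated over remaining lane-miles 166.
Remaining shares: Hillcrest Reservoir 16,919.13 → $16,925; Valley Overpass 118,433.89 → $118,425; Summit Bridge 21,753.16 → $21,750; Bellamy Pavilion 244,118.83 → $244,125.

Hillcrest Reservoir: $16,925; Valley Overpass: $118,425; Summit Bridge: $21,750; Bellamy Pavilion: $244,125; Redwood Greenway: $63,500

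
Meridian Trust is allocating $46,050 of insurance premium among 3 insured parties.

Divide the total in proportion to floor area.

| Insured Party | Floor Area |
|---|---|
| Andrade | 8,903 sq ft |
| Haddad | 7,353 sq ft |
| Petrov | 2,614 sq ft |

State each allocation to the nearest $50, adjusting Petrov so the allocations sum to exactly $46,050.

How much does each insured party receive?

Andrade: $21,750 · Haddad: $17,950 · Petrov: $6,350

Floor area total: 18,870.
Proportional shares: Andrade 8,903/18,870 × $46,050 = 21,726.72; Haddad 7,353/18,870 × $46,050 = 17,944.13; Petrov 2,614/18,870 × $46,050 = 6,379.16.
After rounding ($50): Andrade $21,750; Haddad $17,950; Petrov $6,400. Sum = $46,100.
Difference $46,050 − $46,100 = −$50 applied to Petrov: Petrov becomes $6,350.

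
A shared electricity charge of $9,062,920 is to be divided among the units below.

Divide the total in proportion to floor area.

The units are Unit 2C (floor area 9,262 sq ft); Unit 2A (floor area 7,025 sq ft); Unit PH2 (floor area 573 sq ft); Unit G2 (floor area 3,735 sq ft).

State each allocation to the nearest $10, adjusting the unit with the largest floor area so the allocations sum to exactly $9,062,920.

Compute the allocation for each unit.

Unit 2C: $4,075,790 | Unit 2A: $3,091,380 | Unit PH2: $252,150 | Unit G2: $1,643,600

Floor area total: 20,595.
Proportional shares: Unit 2C 9,262/20,595 × $9,062,920 = 4,075,783.69; Unit 2A 7,025/20,595 × $9,062,920 = 3,091,382.03; Unit PH2 573/20,595 × $9,062,920 = 252,151.16; Unit G2 3,735/20,595 × $9,062,920 = 1,643,603.12.
After rounding ($10): Unit 2C $4,075,780; Unit 2A $3,091,380; Unit PH2 $252,150; Unit G2 $1,643,600. Sum = $9,062,910.
Difference $9,062,920 − $9,062,910 = +$10 applied to largest floor area (Unit 2C): Unit 2C becomes $4,075,790.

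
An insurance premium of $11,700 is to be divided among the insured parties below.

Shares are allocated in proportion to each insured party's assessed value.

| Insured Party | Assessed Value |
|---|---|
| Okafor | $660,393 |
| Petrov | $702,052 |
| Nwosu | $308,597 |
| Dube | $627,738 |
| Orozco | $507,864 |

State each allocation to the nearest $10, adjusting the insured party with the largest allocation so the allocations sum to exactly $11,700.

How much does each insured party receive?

Assessed value total: 2,806,644.
Proportional shares: Okafor 660,393/2,806,644 × $11,700 = 2,752.97; Petrov 702,052/2,806,644 × $11,700 = 2,926.63; Nwosu 308,597/2,806,644 × $11,700 = 1,286.44; Dube 627,738/2,806,644 × $11,700 = 2,616.84; Orozco 507,864/2,806,644 × $11,700 = 2,117.12.
At nearest $10: Okafor $2,750; Petrov $2,930; Nwosu $1,290; Dube $2,620; Orozco $2,120. Sum = $11,710.
Difference $11,700 − $11,710 = −$10 applied to largest allocation (Petrov): Petrov becomes $2,920.

Okafor: $2,750; Petrov: $2,920; Nwosu: $1,290; Dube: $2,620; Orozco: $2,120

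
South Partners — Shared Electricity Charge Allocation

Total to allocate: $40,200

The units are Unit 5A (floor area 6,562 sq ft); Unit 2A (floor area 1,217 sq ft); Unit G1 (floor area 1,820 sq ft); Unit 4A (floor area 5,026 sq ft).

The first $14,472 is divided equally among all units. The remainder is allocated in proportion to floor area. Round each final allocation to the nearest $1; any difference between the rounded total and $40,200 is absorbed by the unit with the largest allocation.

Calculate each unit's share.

$14,472 shared equally gives $3,618 per unit.
Remainder $25,728 by floor area (total 14,625): Unit 5A 11,543.74 → $11,544; Unit 2A 2,140.92 → $2,141; Unit G1 3,201.71 → $3,202; Unit 4A 8,841.64 → $8,842.
Rounding difference −$1 on remainder applied to Unit 5A.
Totals: Unit 5A $3,618 + $11,543 = $15,161; Unit 2A $3,618 + $2,141 = $5,759; Unit G1 $3,618 + $3,202 = $6,820; Unit 4A $3,618 + $8,842 = $12,460.

Unit 5A: $15,161; Unit 2A: $5,759; Unit G1: $6,820; Unit 4A: $12,460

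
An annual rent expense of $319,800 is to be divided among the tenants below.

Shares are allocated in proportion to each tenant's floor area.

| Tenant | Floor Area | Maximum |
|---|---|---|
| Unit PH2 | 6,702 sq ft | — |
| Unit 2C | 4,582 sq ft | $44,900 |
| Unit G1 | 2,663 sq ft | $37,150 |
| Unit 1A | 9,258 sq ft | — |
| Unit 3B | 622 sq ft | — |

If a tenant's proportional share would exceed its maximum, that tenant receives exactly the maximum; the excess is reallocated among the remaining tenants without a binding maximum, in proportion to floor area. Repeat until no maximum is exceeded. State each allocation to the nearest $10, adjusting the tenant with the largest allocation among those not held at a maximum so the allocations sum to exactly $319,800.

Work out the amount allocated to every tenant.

Unit PH2: $96,090 | Unit 2C: $44,900 | Unit G1: $37,150 | Unit 1A: $132,740 | Unit 3B: $8,920

Floor area total: 23,827.
Proportional shares (ignoring caps): Unit PH2 89,952.56; Unit 2C 61,498.45; Unit G1 35,742.12; Unit 1A 124,258.55; Unit 3B 8,348.33.
Cap binds for Unit 2C ($44,900); residual $274,900 reallocated over remaining floor area 19,245.
Cap binds for Unit G1 ($37,150); residual $237,750 reallocated over remaining floor area 16,582.
Shares after redistribution: Unit PH2 96,092.18 → $96,090; Unit 1A 132,739.69 → $132,740; Unit 3B 8,918.13 → $8,920.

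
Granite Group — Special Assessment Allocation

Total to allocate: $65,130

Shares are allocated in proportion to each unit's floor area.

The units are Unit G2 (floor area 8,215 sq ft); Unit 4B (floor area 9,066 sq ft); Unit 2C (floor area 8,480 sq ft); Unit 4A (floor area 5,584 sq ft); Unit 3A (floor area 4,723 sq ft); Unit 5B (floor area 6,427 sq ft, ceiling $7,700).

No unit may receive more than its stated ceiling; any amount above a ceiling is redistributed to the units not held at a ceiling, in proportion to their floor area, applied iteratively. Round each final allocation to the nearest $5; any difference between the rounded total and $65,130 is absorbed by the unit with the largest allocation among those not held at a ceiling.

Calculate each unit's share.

Sum of floor area: 42,495.
Pro-rata shares before constraints: Unit G2 12,590.73; Unit 4B 13,895.01; Unit 2C 12,996.88; Unit 4A 8,558.32; Unit 3A 7,238.71; Unit 5B 9,850.35.
Cap binds for Unit 5B ($7,700); residual $57,430 reallocated over remaining floor area 36,068.
Remaining shares: Unit G2 13,080.50 → $13,080; Unit 4B 14,435.52 → $14,435; Unit 2C 13,502.45 → $13,500; Unit 4A 8,891.24 → $8,890; Unit 3A 7,520.29 → $7,520.
Rounding difference +$5 applied to Unit 4B → $14,440.

Unit G2: $13,080 | Unit 4B: $14,440 | Unit 2C: $13,500 | Unit 4A: $8,890 | Unit 3A: $7,520 | Unit 5B: $7,700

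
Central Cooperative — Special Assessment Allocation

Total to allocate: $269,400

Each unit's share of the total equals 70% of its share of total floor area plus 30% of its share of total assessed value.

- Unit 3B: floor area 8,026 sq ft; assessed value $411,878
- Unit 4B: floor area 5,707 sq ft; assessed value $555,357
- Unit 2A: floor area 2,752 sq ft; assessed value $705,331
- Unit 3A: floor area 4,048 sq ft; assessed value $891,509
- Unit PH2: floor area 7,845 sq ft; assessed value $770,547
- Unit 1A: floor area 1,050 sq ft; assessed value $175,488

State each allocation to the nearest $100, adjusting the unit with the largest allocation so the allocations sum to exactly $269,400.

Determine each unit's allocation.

Totals — floor area 29,428, assessed value 3,510,110.
Combined weights (70% floor area + 30% assessed value): Unit 3B 0.2261; Unit 4B 0.1832; Unit 2A 0.1257; Unit 3A 0.1725; Unit PH2 0.2525; Unit 1A 0.0400.
Proportional shares: Unit 3B 60,915.53; Unit 4B 49,358.55; Unit 2A 33,875.51; Unit 3A 46,467.25; Unit PH2 68,013.98; Unit 1A 10,769.19.
Rounded to nearest $100: Unit 3B $60,900; Unit 4B $49,400; Unit 2A $33,900; Unit 3A $46,500; Unit PH2 $68,000; Unit 1A $10,800. Sum = $269,500.
Difference $269,400 − $269,500 = −$100 applied to largest allocation (Unit PH2): Unit PH2 becomes $67,900.

Unit 3B: $60,900; Unit 4B: $49,400; Unit 2A: $33,900; Unit 3A: $46,500; Unit PH2: $67,900; Unit 1A: $10,800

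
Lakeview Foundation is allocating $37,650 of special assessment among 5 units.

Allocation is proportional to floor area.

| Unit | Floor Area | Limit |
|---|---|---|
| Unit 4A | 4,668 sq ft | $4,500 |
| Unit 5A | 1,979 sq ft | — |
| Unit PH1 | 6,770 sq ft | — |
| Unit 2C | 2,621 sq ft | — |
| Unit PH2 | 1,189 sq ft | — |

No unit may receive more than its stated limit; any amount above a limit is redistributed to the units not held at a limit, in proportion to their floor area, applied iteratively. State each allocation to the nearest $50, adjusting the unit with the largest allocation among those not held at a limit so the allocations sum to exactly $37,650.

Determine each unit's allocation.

Floor area total: 17,227.
Proportional shares (ignoring caps): Unit 4A 10,202.02; Unit 5A 4,325.15; Unit PH1 14,795.99; Unit 2C 5,728.26; Unit PH2 2,598.59.
Capped: Unit 4A ($4,500); remaining pool $33,150 reallocated over remaining floor area 12,559.
Shares after redistribution: Unit 5A 5,223.65 → $5,200; Unit PH1 17,869.70 → $17,850; Unit 2C 6,918.24 → $6,900; Unit PH2 3,138.41 → $3,150.
Rounding difference +$50 applied to Unit PH1 → $17,900.

Unit 4A: $4,500; Unit 5A: $5,200; Unit PH1: $17,900; Unit 2C: $6,900; Unit PH2: $3,150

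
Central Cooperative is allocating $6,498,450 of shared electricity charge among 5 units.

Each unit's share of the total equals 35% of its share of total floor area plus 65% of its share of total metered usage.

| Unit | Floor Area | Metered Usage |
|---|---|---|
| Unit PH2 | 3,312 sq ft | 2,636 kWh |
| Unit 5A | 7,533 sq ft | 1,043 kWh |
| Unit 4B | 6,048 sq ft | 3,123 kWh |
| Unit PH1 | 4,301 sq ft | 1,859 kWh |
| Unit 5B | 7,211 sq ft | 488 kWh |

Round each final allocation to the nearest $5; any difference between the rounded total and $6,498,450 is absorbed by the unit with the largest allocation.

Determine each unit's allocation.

Unit PH2: $1,482,210 | Unit 5A: $1,084,725 | Unit 4B: $1,926,140 | Unit PH1: $1,202,670 | Unit 5B: $802,705

Totals — floor area 28,405, metered usage 9,149.
Composite weights (35% floor area + 65% metered usage): Unit PH2 0.2281; Unit 5A 0.1669; Unit 4B 0.2964; Unit PH1 0.1851; Unit 5B 0.1235.
Proportional shares: Unit PH2 1,482,212.06; Unit 5A 1,084,727.26; Unit 4B 1,926,132.78; Unit PH1 1,202,671.36; Unit 5B 802,706.55.
At nearest $5: Unit PH2 $1,482,210; Unit 5A $1,084,725; Unit 4B $1,926,135; Unit PH1 $1,202,670; Unit 5B $802,705. Sum = $6,498,445.
Difference $6,498,450 − $6,498,445 = +$5 applied to largest allocation (Unit 4B): Unit 4B becomes $1,926,140.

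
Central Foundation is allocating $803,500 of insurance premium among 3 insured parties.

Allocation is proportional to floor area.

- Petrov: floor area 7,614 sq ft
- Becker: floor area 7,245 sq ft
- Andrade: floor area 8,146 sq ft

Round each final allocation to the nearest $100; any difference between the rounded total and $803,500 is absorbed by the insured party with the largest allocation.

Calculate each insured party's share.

Petrov: $265,900 | Becker: $253,000 | Andrade: $284,600

Floor area total: 23,005.
Unrounded shares: Petrov 7,614/23,005 × $803,500 = 265,935.62; Becker 7,245/23,005 × $803,500 = 253,047.49; Andrade 8,146/23,005 × $803,500 = 284,516.89.
After rounding ($100): Petrov $265,900; Becker $253,000; Andrade $284,500. Sum = $803,400.
Difference $803,500 − $803,400 = +$100 applied to largest allocation (Andrade): Andrade becomes $284,600.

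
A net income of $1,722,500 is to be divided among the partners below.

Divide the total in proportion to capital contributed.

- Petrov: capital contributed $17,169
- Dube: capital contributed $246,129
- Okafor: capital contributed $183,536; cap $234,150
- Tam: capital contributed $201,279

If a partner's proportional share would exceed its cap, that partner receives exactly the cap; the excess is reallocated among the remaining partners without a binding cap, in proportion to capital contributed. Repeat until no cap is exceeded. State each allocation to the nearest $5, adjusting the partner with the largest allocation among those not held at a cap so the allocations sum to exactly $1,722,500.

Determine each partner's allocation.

Petrov: $55,005 · Dube: $788,515 · Okafor: $234,150 · Tam: $644,830

Combined capital contributed = 648,113.
Pro-rata shares before constraints: Petrov 45,630.32; Dube 654,140.87; Okafor 487,786.48; Tam 534,942.33.
Held at cap: Okafor ($234,150); residual $1,488,350 reallocated over remaining capital contributed 464,577.
Redistributed shares: Petrov 55,003.76 → $55,005; Dube 788,515.35 → $788,515; Tam 644,830.89 → $644,830.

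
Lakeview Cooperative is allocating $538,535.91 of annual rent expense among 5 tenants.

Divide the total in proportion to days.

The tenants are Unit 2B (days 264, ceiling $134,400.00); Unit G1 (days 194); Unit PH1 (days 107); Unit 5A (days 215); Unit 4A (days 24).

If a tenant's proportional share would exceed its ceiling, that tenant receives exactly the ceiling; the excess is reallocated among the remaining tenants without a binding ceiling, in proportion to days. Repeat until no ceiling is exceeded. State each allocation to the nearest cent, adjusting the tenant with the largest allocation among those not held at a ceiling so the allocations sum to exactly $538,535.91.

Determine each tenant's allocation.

Total days = 804.
Pro-rata shares before constraints: Unit 2B 176,832.6869; Unit G1 129,945.2320; Unit PH1 71,670.8238; Unit 5A 144,011.4685; Unit 4A 16,075.6988.
Cap binds for Unit 2B ($134,400.00); residual $404,135.91 reallocated over remaining days 540.
Shares after redistribution: Unit G1 145,189.5677 → $145,189.57; Unit PH1 80,078.7822 → $80,078.78; Unit 5A 160,905.9642 → $160,905.96; Unit 4A 17,961.5960 → $17,961.60.

Unit 2B: $134,400.00 · Unit G1: $145,189.57 · Unit PH1: $80,078.78 · Unit 5A: $160,905.96 · Unit 4A: $17,961.60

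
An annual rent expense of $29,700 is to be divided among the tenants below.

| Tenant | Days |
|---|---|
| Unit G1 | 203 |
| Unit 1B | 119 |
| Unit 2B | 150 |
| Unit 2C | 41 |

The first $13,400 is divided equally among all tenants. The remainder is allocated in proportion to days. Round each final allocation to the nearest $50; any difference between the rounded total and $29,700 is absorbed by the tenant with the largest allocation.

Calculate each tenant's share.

Equal tier: $13,400 ÷ 4 = $3,350 apiece.
Remainder $16,300 by days (total 513): Unit G1 6,450.10 → $6,450; Unit 1B 3,781.09 → $3,800; Unit 2B 4,766.08 → $4,750; Unit 2C 1,302.73 → $1,300.
Totals: Unit G1 $3,350 + $6,450 = $9,800; Unit 1B $3,350 + $3,800 = $7,150; Unit 2B $3,350 + $4,750 = $8,100; Unit 2C $3,350 + $1,300 = $4,650.

Unit G1: $9,800 · Unit 1B: $7,150 · Unit 2B: $8,100 · Unit 2C: $4,650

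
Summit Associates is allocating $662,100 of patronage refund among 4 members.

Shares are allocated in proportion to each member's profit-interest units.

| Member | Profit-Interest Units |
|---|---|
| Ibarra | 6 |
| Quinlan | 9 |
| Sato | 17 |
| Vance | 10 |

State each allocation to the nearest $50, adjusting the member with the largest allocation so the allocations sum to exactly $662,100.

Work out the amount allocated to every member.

Sum of profit-interest units: 42.
Raw shares: Ibarra 6/42 × $662,100 = 94,585.71; Quinlan 9/42 × $662,100 = 141,878.57; Sato 17/42 × $662,100 = 267,992.86; Vance 10/42 × $662,100 = 157,642.86.
At nearest $50: Ibarra $94,600; Quinlan $141,900; Sato $268,000; Vance $157,650. Sum = $662,150.
Difference $662,100 − $662,150 = −$50 applied to largest allocation (Sato): Sato becomes $267,950.

Ibarra: $94,600 | Quinlan: $141,900 | Sato: $267,950 | Vance: $157,650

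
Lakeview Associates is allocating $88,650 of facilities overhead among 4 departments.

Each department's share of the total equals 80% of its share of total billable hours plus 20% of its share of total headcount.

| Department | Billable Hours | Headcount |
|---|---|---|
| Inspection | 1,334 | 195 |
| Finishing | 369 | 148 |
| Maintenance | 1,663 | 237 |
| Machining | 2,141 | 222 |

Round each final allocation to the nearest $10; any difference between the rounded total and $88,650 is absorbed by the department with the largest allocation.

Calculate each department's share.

Totals — billable hours 5,507, headcount 802.
Combined weights (80% billable hours + 20% headcount): Inspection 0.2424; Finishing 0.0905; Maintenance 0.3007; Machining 0.3664.
Raw shares: Inspection 21,490.37; Finishing 8,023.91; Maintenance 26,655.79; Machining 32,479.94.
Rounded to nearest $10: Inspection $21,490; Finishing $8,020; Maintenance $26,660; Machining $32,480. Sum = $88,650.
No rounding difference to absorb.

Inspection: $21,490 · Finishing: $8,020 · Maintenance: $26,660 · Machining: $32,480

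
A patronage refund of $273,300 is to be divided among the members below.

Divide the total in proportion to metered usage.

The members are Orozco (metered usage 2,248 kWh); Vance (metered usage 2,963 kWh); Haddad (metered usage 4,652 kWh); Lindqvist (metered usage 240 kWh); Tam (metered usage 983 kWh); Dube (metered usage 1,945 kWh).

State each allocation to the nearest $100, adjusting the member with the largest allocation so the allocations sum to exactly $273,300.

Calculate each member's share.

Metered usage total: 13,031.
Unrounded shares: Orozco 2,248/13,031 × $273,300 = 47,147.45; Vance 2,963/13,031 × $273,300 = 62,143.19; Haddad 4,652/13,031 × $273,300 = 97,566.69; Lindqvist 240/13,031 × $273,300 = 5,033.54; Tam 983/13,031 × $273,300 = 20,616.52; Dube 1,945/13,031 × $273,300 = 40,792.61.
Rounded to nearest $100: Orozco $47,100; Vance $62,100; Haddad $97,600; Lindqvist $5,000; Tam $20,600; Dube $40,800. Sum = $273,200.
Difference $273,300 − $273,200 = +$100 applied to largest allocation (Haddad): Haddad becomes $97,700.

Orozco: $47,100 · Vance: $62,100 · Haddad: $97,700 · Lindqvist: $5,000 · Tam: $20,600 · Dube: $40,800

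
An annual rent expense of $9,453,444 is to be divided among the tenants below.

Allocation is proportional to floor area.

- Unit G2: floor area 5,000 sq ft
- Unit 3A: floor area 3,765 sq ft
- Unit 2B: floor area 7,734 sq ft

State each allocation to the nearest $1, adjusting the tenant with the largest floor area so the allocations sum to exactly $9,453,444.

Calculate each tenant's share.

Unit G2: $2,864,854; Unit 3A: $2,157,235; Unit 2B: $4,431,355

Sum of floor area: 16,499.
Proportional shares: Unit G2 5,000/16,499 × $9,453,444 = 2,864,853.63; Unit 3A 3,765/16,499 × $9,453,444 = 2,157,234.78; Unit 2B 7,734/16,499 × $9,453,444 = 4,431,355.59.
At nearest $1: Unit G2 $2,864,854; Unit 3A $2,157,235; Unit 2B $4,431,356. Sum = $9,453,445.
Difference $9,453,444 − $9,453,445 = −$1 applied to largest floor area (Unit 2B): Unit 2B becomes $4,431,355.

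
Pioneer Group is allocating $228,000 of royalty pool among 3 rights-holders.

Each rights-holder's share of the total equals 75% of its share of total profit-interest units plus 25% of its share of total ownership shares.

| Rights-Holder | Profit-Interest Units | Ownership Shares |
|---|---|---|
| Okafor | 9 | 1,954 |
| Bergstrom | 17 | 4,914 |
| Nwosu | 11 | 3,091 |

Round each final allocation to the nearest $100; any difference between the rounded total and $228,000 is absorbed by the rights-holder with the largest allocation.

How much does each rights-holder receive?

Totals — profit-interest units 37, ownership shares 9,959.
Combined weights (75% profit-interest units + 25% ownership shares): Okafor 0.2315; Bergstrom 0.4680; Nwosu 0.3006.
Unrounded shares: Okafor 52,778.25; Bergstrom 106,692.68; Nwosu 68,529.07.
After rounding ($100): Okafor $52,800; Bergstrom $106,700; Nwosu $68,500. Sum = $228,000.
Rounded total matches; no reconciliation needed.

Okafor: $52,800 · Bergstrom: $106,700 · Nwosu: $68,500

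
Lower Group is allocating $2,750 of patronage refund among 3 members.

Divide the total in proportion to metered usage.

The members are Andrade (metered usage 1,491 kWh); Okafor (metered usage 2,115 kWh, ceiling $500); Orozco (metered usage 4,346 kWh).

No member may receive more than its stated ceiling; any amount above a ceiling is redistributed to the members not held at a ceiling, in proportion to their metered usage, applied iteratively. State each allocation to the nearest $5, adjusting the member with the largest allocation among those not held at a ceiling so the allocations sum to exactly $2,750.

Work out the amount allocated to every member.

Sum of metered usage: 7,952.
Unconstrained shares: Andrade 515.62; Okafor 731.42; Orozco 1,502.96.
Capped: Okafor ($500); residual $2,250 reallocated over remaining metered usage 5,837.
Redistributed shares: Andrade 574.74 → $575; Orozco 1,675.26 → $1,675.

Andrade: $575; Okafor: $500; Orozco: $1,675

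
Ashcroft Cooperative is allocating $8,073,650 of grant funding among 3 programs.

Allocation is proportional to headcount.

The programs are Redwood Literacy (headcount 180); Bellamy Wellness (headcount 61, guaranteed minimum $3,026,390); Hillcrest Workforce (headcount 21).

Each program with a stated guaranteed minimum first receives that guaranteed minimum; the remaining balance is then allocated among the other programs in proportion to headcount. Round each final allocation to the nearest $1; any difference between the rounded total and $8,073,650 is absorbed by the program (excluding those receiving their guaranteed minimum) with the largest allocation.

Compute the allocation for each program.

Fund the minimums — Bellamy Wellness $3,026,390. Remaining pool $5,047,260.
Remaining pool split over remaining headcount 201: Redwood Literacy 4,519,934.33 → $4,519,934; Hillcrest Workforce 527,325.67 → $527,326.

Redwood Literacy: $4,519,934; Bellamy Wellness: $3,026,390; Hillcrest Workforce: $527,326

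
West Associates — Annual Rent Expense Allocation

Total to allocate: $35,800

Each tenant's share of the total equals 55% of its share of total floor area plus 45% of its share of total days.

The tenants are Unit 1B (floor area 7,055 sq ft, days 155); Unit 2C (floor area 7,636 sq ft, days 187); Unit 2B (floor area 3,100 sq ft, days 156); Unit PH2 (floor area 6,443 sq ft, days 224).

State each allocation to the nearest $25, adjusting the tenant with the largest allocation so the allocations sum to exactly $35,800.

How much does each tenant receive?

Floor area total 24,234; days total 722.
Combined weights (55% floor area + 45% days): Unit 1B 0.2567; Unit 2C 0.2899; Unit 2B 0.1676; Unit PH2 0.2858.
Proportional shares: Unit 1B 9,190.67; Unit 2C 10,376.75; Unit 2B 5,999.57; Unit PH2 10,233.02.
At nearest $25: Unit 1B $9,200; Unit 2C $10,375; Unit 2B $6,000; Unit PH2 $10,225. Sum = $35,800.
No rounding difference to absorb.

Unit 1B: $9,200 · Unit 2C: $10,375 · Unit 2B: $6,000 · Unit PH2: $10,225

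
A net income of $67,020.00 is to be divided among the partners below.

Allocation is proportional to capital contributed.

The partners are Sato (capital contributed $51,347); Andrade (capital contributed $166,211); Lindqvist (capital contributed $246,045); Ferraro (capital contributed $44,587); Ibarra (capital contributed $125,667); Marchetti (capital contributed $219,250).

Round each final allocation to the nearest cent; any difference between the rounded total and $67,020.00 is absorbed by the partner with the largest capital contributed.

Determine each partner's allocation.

Sum of capital contributed: 51,347 + 166,211 + 246,045 + 44,587 + 125,667 + 219,250 = 853,107.
Raw shares: Sato 4,033.8151; Andrade 13,057.5194; Lindqvist 19,329.2704; Ferraro 3,502.7502; Ibarra 9,872.3869; Marchetti 17,224.2579.
At nearest cent: Sato $4,033.82; Andrade $13,057.52; Lindqvist $19,329.27; Ferraro $3,502.75; Ibarra $9,872.39; Marchetti $17,224.26. Sum = $67,020.01.
Difference $67,020.00 − $67,020.01 = −$0.01 applied to largest capital contributed (Lindqvist): Lindqvist becomes $19,329.26.

Sato: $4,033.82; Andrade: $13,057.52; Lindqvist: $19,329.26; Ferraro: $3,502.75; Ibarra: $9,872.39; Marchetti: $17,224.26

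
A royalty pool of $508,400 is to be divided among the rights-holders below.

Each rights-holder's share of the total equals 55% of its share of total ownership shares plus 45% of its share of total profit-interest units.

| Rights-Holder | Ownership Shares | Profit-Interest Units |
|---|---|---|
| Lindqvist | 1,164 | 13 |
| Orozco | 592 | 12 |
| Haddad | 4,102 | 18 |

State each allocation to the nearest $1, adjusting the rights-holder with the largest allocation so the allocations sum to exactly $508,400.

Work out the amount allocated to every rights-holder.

Lindqvist: $124,727; Orozco: $92,104; Haddad: $291,569

Totals — ownership shares 5,858, profit-interest units 43.
Blended shares (55% ownership shares + 45% profit-interest units): Lindqvist 0.2453; Orozco 0.1812; Haddad 0.5735.
Pro-rata amounts: Lindqvist 124,727.28; Orozco 92,103.53; Haddad 291,569.20.
At nearest $1: Lindqvist $124,727; Orozco $92,104; Haddad $291,569. Sum = $508,400.
No rounding difference to absorb.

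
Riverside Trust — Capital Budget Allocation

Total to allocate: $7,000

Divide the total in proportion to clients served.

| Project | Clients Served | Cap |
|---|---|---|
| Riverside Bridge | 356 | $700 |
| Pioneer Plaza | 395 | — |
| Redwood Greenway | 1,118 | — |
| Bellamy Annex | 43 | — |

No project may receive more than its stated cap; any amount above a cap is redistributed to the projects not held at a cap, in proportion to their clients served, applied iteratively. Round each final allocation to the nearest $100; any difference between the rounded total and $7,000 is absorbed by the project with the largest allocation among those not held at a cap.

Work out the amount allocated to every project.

Combined clients served = 1,912.
Proportional shares (ignoring caps): Riverside Bridge 1,303.35; Pioneer Plaza 1,446.13; Redwood Greenway 4,093.10; Bellamy Annex 157.43.
Cap binds for Riverside Bridge ($700); remaining pool $6,300 reallocated over remaining clients served 1,556.
Redistributed shares: Pioneer Plaza 1,599.29 → $1,600; Redwood Greenway 4,526.61 → $4,500; Bellamy Annex 174.10 → $200.

Riverside Bridge: $700; Pioneer Plaza: $1,600; Redwood Greenway: $4,500; Bellamy Annex: $200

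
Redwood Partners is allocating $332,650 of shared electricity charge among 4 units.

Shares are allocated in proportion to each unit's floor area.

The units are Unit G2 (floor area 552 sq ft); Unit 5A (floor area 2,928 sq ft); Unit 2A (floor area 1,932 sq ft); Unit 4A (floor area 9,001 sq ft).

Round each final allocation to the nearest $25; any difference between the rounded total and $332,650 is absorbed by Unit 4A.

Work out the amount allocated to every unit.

Unit G2: $12,750 · Unit 5A: $67,575 · Unit 2A: $44,600 · Unit 4A: $207,725

Sum of floor area: 14,413.
Raw shares: Unit G2 552/14,413 × $332,650 = 12,740.08; Unit 5A 2,928/14,413 × $332,650 = 67,577.83; Unit 2A 1,932/14,413 × $332,650 = 44,590.29; Unit 4A 9,001/14,413 × $332,650 = 207,741.81.
At nearest $25: Unit G2 $12,750; Unit 5A $67,575; Unit 2A $44,600; Unit 4A $207,750. Sum = $332,675.
Difference $332,650 − $332,675 = −$25 applied to Unit 4A: Unit 4A becomes $207,725.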